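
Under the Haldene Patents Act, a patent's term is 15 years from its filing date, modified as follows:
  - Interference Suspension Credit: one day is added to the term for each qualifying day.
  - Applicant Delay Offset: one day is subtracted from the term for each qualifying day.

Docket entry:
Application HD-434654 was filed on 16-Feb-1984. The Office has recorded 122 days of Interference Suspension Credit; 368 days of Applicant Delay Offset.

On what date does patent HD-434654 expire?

Base term: filing date + 15 years → 16 February 1999.
Interference Suspension Credit: +122 days → 18 June 1999.
Applicant Delay Offset: −368 days → 15 June 1998.

June 15, 1998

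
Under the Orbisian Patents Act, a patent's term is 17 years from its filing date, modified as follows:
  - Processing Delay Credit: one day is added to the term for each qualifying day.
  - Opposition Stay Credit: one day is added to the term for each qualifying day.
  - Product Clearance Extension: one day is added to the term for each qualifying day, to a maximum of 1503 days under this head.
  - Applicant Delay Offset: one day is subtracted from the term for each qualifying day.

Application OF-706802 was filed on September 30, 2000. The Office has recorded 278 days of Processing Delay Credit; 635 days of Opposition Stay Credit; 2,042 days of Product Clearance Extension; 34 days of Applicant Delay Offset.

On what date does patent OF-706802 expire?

2024-04-08

Base term: filing date + 17 years → 30 September 2017.
Processing Delay Credit: +278 days → 5 July 2018.
Opposition Stay Credit: +635 days → 31 March 2020.
Product Clearance Extension: 2042 days claimed exceeds the 1503-day cap, so +1503 days → 12 May 2024.
Applicant Delay Offset: −34 days → 8 April 2024.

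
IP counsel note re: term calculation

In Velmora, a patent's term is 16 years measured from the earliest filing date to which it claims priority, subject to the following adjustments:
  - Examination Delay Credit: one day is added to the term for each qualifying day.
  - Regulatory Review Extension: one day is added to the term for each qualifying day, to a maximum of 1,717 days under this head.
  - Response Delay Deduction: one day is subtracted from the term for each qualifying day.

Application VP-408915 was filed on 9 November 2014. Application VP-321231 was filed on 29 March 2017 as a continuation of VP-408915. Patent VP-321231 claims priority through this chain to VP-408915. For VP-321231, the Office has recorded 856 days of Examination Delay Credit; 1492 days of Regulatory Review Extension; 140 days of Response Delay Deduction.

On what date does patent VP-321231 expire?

Earliest priority filing: 9 November 2014.
Base term: 9 November 2014 + 16 years → 9 November 2030.
Examination Delay Credit: +856 days → 14 March 2033.
Regulatory Review Extension: 1492 days (within the 1717-day cap) → +1492 days → 14 April 2037.
Response Delay Deduction: −140 days → 25 November 2036.

November 25, 2036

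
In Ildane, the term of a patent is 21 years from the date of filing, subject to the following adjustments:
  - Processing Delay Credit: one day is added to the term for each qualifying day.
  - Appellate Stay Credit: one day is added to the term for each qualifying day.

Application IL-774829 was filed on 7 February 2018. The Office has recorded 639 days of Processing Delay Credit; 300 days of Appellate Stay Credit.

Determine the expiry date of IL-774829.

September 3, 2041

Base term: filing date + 21 years → 7 February 2039.
Processing Delay Credit: +639 days → 7 November 2040.
Appellate Stay Credit: +300 days → 3 September 2041.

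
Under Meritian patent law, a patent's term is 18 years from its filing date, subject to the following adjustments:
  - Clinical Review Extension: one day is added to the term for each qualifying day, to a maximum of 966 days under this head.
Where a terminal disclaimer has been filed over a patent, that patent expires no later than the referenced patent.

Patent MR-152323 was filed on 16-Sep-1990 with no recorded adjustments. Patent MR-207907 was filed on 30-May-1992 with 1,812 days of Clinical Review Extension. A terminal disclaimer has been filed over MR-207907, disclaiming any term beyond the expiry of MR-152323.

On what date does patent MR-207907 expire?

September 16, 2008

Natural term of MR-207907:
  Base: filing + 18 years → 30 May 2010.
  Clinical Review Extension: 1812 days claimed exceeds the 966-day cap, so +966 days → 20 January 2013.
Expiry of referenced patent MR-152323:
  Base: filing + 18 years → 16 September 2008.
Terminal disclaimer: MR-207907 expires on the earlier of 20 January 2013 and 16 September 2008.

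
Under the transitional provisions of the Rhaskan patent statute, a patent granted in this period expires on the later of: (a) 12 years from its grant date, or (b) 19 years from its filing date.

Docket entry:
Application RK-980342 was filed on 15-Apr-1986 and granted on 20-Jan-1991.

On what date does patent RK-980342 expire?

April 15, 2005

(a) grant + 12 years → 20 January 2003.
(b) filing + 19 years → 15 April 2005.
Later of the two: 15 April 2005.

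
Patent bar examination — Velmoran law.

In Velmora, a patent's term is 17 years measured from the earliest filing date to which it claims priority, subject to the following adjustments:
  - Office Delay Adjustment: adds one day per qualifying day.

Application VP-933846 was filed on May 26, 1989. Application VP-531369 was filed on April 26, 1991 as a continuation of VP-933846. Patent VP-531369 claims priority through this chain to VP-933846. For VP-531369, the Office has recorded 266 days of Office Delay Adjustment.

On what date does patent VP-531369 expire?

Earliest priority filing: 26 May 1989.
Base term: 26 May 1989 + 17 years → 26 May 2006.
Office Delay Adjustment: +266 days → 16 February 2007.

2007-02-16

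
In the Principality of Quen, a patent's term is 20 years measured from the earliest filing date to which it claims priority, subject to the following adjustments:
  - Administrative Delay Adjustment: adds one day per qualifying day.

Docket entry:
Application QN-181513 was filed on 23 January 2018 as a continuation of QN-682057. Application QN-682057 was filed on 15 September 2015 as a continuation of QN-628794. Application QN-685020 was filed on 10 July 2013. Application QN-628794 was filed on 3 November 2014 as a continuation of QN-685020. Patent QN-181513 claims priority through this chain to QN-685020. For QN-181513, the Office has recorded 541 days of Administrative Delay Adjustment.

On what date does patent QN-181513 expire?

Earliest priority filing: 10 July 2013.
Base term: 10 July 2013 + 20 years → 10 July 2033.
Administrative Delay Adjustment: +541 days → 2 January 2035.

January 2, 2035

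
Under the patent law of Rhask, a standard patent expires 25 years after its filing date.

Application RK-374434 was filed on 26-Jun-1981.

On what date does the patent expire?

Filing date + 25 years → 26 June 2006.

2006-06-26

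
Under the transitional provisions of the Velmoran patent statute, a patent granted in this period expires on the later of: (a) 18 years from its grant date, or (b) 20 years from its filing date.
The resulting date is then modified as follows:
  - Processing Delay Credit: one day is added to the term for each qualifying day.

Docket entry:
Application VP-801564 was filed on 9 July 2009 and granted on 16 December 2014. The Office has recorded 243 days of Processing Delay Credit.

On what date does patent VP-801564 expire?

(a) grant + 18 years → 16 December 2032.
(b) filing + 20 years → 9 July 2029.
Later of the two: 16 December 2032.
Processing Delay Credit: +243 days → 16 August 2033.

2033-08-16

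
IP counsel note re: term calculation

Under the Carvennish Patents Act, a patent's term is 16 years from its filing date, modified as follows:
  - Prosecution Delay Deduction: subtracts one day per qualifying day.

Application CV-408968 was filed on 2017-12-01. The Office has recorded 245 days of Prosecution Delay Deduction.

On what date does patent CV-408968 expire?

March 31, 2033

Base term: filing date + 16 years → 1 December 2033.
Prosecution Delay Deduction: −245 days → 31 March 2033.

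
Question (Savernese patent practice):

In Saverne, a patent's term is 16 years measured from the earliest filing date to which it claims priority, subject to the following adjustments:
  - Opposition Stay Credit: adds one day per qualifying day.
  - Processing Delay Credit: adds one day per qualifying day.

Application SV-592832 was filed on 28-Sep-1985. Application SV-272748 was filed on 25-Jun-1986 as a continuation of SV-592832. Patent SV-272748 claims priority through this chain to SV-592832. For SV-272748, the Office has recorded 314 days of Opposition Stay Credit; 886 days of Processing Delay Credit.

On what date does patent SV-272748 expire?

2005-01-10

Earliest priority filing: 28 September 1985.
Base term: 28 September 1985 + 16 years → 28 September 2001.
Opposition Stay Credit: +314 days → 8 August 2002.
Processing Delay Credit: +886 days → 10 January 2005.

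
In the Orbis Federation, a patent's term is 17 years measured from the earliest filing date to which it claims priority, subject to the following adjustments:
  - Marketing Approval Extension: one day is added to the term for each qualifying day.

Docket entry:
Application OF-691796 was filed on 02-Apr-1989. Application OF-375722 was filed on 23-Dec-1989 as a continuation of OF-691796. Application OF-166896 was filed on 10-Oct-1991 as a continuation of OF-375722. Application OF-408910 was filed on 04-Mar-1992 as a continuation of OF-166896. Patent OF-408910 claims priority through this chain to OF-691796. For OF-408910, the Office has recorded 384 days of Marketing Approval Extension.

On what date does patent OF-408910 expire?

Earliest priority filing: 2 April 1989.
Base term: 2 April 1989 + 17 years → 2 April 2006.
Marketing Approval Extension: +384 days → 21 April 2007.

April 21, 2007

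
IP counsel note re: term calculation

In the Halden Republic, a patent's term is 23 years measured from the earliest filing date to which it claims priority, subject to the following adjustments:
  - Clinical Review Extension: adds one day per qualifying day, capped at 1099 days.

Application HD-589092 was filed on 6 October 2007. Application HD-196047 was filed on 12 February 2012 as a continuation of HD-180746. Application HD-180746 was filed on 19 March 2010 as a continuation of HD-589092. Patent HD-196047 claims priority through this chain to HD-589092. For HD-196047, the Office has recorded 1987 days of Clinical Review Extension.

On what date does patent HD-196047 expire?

Earliest priority filing: 6 October 2007.
Base term: 6 October 2007 + 23 years → 6 October 2030.
Clinical Review Extension: 1987 days claimed exceeds the 1099-day cap, so +1099 days → 9 October 2033.

2033-10-09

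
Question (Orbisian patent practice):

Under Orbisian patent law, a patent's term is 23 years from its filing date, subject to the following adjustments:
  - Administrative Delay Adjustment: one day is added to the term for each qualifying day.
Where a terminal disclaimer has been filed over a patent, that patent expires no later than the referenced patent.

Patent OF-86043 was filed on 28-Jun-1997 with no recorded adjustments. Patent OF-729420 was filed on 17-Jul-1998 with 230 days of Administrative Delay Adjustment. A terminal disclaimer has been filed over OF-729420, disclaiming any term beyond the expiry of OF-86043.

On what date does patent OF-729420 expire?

Natural term of OF-729420:
  Base: filing + 23 years → 17 July 2021.
  Administrative Delay Adjustment: +230 days → 4 March 2022.
Expiry of referenced patent OF-86043:
  Base: filing + 23 years → 28 June 2020.
Terminal disclaimer: OF-729420 expires on the earlier of 4 March 2022 and 28 June 2020.

2020-06-28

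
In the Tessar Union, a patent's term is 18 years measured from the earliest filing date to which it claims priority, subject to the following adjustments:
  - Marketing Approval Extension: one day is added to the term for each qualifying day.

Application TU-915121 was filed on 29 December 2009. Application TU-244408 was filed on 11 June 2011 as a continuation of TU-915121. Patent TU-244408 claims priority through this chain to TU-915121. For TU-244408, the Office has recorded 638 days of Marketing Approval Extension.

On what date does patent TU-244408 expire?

Earliest priority filing: 29 December 2009.
Base term: 29 December 2009 + 18 years → 29 December 2027.
Marketing Approval Extension: +638 days → 27 September 2029.

September 27, 2029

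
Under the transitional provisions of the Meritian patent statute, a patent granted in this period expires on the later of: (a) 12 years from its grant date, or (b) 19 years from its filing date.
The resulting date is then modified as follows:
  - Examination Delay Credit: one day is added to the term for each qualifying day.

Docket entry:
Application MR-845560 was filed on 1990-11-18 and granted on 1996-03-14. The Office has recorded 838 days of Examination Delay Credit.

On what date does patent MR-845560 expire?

(a) grant + 12 years → 14 March 2008.
(b) filing + 19 years → 18 November 2009.
Later of the two: 18 November 2009.
Examination Delay Credit: +838 days → 5 March 2012.

March 5, 2012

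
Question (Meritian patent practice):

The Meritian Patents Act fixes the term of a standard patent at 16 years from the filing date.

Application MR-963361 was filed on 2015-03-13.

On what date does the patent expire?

2031-03-13

Filing date + 16 years → 13 March 2031.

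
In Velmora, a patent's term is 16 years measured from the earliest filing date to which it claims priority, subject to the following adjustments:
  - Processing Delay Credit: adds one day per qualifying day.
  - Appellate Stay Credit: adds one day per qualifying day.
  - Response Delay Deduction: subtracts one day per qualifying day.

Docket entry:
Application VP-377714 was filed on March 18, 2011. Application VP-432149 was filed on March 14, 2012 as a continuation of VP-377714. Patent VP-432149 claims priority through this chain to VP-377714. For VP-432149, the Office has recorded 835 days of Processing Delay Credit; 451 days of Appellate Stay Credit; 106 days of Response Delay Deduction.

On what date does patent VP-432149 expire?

Earliest priority filing: 18 March 2011.
Base term: 18 March 2011 + 16 years → 18 March 2027.
Processing Delay Credit: +835 days → 30 June 2029.
Appellate Stay Credit: +451 days → 24 September 2030.
Response Delay Deduction: −106 days → 10 June 2030.

2030-06-10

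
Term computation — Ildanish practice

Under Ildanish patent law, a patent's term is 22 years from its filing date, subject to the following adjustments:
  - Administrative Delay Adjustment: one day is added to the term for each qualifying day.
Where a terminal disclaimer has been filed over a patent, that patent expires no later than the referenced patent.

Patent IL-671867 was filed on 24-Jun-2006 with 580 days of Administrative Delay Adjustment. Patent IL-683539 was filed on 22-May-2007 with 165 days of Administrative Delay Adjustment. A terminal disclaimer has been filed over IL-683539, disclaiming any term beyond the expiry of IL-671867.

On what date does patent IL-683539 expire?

2029-11-03

Natural term of IL-683539:
  Base: filing + 22 years → 22 May 2029.
  Administrative Delay Adjustment: +165 days → 3 November 2029.
Expiry of referenced patent IL-671867:
  Base: filing + 22 years → 24 June 2028.
  Administrative Delay Adjustment: +580 days → 25 January 2030.
Terminal disclaimer: IL-683539 expires on the earlier of 3 November 2029 and 25 January 2030.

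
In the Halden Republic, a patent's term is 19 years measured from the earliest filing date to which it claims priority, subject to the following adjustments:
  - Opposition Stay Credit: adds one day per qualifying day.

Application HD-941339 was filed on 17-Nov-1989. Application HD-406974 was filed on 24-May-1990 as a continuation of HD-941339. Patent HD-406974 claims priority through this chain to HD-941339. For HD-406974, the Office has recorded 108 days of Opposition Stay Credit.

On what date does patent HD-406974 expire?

Earliest priority filing: 17 November 1989.
Base term: 17 November 1989 + 19 years → 17 November 2008.
Opposition Stay Credit: +108 days → 5 March 2009.

March 5, 2009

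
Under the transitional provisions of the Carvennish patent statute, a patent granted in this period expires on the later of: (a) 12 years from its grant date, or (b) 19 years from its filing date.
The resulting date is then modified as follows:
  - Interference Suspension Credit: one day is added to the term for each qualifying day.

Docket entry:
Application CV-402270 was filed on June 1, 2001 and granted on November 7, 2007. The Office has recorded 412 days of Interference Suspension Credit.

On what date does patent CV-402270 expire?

2021-07-18

(a) grant + 12 years → 7 November 2019.
(b) filing + 19 years → 1 June 2020.
Later of the two: 1 June 2020.
Interference Suspension Credit: +412 days → 18 July 2021.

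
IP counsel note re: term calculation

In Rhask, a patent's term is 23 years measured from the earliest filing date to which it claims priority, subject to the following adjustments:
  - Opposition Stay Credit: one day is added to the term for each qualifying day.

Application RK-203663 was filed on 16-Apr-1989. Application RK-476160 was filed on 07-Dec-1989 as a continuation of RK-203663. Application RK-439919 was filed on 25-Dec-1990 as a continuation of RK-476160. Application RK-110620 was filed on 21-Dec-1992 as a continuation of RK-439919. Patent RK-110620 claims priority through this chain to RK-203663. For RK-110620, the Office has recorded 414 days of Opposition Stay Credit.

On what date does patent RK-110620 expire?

June 4, 2013

Earliest priority filing: 16 April 1989.
Base term: 16 April 1989 + 23 years → 16 April 2012.
Opposition Stay Credit: +414 days → 4 June 2013.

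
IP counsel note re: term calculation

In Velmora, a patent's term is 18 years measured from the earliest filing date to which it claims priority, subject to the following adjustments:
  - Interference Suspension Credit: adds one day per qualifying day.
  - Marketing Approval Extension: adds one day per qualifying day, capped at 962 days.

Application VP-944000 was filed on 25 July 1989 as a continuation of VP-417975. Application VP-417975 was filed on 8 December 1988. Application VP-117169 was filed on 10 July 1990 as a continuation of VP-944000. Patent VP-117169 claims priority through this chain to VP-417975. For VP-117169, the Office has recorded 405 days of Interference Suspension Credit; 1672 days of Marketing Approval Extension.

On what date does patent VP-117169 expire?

September 5, 2010

Earliest priority filing: 8 December 1988.
Base term: 8 December 1988 + 18 years → 8 December 2006.
Interference Suspension Credit: +405 days → 17 January 2008.
Marketing Approval Extension: 1672 days claimed exceeds the 962-day cap, so +962 days → 5 September 2010.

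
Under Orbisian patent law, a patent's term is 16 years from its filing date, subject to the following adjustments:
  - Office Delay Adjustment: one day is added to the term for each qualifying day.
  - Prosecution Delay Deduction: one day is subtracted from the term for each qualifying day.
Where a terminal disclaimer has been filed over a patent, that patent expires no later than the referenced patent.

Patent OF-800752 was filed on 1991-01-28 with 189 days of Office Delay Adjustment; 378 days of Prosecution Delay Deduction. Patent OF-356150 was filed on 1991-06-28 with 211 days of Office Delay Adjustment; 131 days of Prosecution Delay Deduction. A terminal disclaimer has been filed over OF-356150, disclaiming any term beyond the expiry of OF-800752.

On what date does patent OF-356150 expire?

Natural term of OF-356150:
  Base: filing + 16 years → 28 June 2007.
  Office Delay Adjustment: +211 days → 25 January 2008.
  Prosecution Delay Deduction: −131 days → 16 September 2007.
Expiry of referenced patent OF-800752:
  Base: filing + 16 years → 28 January 2007.
  Office Delay Adjustment: +189 days → 5 August 2007.
  Prosecution Delay Deduction: −378 days → 23 July 2006.
Terminal disclaimer: OF-356150 expires on the earlier of 16 September 2007 and 23 July 2006.

July 23, 2006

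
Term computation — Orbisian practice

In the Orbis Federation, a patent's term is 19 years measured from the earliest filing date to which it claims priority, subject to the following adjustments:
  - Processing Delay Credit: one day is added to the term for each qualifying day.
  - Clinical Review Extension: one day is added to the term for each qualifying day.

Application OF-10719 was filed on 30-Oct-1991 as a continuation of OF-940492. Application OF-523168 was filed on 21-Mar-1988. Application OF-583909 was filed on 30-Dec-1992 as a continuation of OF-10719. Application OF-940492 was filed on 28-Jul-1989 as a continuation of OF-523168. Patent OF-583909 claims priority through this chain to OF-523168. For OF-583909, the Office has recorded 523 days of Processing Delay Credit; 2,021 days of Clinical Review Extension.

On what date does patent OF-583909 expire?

2014-03-08

Earliest priority filing: 21 March 1988.
Base term: 21 March 1988 + 19 years → 21 March 2007.
Processing Delay Credit: +523 days → 25 August 2008.
Clinical Review Extension: +2021 days → 8 March 2014.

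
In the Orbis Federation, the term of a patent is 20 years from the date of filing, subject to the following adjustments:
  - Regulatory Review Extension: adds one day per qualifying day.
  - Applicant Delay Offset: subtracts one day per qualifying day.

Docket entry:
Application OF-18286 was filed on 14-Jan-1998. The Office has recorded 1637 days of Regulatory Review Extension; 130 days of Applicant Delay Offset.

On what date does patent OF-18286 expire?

Base term: filing date + 20 years → 14 January 2018.
Regulatory Review Extension: +1637 days → 9 July 2022.
Applicant Delay Offset: −130 days → 1 March 2022.

2022-03-01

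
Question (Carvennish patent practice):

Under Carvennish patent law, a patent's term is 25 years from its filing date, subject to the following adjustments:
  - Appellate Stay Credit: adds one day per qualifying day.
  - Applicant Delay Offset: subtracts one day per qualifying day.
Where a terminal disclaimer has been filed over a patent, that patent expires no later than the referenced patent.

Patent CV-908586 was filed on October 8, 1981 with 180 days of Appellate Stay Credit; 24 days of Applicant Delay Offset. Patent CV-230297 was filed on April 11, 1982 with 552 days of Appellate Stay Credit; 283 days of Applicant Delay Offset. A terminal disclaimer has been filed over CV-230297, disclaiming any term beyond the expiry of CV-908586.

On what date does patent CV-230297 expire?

2007-03-13

Natural term of CV-230297:
  Base: filing + 25 years → 11 April 2007.
  Appellate Stay Credit: +552 days → 14 October 2008.
  Applicant Delay Offset: −283 days → 5 January 2008.
Expiry of referenced patent CV-908586:
  Base: filing + 25 years → 8 October 2006.
  Appellate Stay Credit: +180 days → 6 April 2007.
  Applicant Delay Offset: −24 days → 13 March 2007.
Terminal disclaimer: CV-230297 expires on the earlier of 5 January 2008 and 13 March 2007.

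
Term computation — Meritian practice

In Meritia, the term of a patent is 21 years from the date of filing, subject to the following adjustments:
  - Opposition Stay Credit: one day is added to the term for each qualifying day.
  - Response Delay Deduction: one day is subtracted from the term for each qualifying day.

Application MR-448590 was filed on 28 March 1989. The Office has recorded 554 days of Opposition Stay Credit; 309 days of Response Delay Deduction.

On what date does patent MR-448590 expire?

Base term: filing date + 21 years → 28 March 2010.
Opposition Stay Credit: +554 days → 3 October 2011.
Response Delay Deduction: −309 days → 28 November 2010.

2010-11-28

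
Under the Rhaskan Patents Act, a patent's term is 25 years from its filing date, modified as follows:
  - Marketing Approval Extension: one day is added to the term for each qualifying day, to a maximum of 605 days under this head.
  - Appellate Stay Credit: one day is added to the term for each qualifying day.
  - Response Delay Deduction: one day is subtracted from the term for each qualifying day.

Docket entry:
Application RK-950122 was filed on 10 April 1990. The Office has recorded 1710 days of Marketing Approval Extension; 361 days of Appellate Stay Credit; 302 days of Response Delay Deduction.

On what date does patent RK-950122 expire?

February 2, 2017

Base term: filing date + 25 years → 10 April 2015.
Marketing Approval Extension: 1710 days claimed exceeds the 605-day cap, so +605 days → 5 December 2016.
Appellate Stay Credit: +361 days → 1 December 2017.
Response Delay Deduction: −302 days → 2 February 2017.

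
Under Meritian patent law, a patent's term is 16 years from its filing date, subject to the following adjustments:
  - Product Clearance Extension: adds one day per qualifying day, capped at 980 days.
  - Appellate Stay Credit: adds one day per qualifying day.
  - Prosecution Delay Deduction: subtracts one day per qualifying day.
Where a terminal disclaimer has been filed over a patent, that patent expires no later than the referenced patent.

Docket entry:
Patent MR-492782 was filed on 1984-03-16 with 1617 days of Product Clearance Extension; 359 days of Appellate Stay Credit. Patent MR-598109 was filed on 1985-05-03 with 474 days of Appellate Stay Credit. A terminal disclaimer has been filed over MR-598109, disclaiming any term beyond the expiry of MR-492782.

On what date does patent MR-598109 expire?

Natural term of MR-598109:
  Base: filing + 16 years → 3 May 2001.
  Appellate Stay Credit: +474 days → 20 August 2002.
Expiry of referenced patent MR-492782:
  Base: filing + 16 years → 16 March 2000.
  Product Clearance Extension: 1617 days claimed exceeds the 980-day cap, so +980 days → 21 November 2002.
  Appellate Stay Credit: +359 days → 15 November 2003.
Terminal disclaimer: MR-598109 expires on the earlier of 20 August 2002 and 15 November 2003.

August 20, 2002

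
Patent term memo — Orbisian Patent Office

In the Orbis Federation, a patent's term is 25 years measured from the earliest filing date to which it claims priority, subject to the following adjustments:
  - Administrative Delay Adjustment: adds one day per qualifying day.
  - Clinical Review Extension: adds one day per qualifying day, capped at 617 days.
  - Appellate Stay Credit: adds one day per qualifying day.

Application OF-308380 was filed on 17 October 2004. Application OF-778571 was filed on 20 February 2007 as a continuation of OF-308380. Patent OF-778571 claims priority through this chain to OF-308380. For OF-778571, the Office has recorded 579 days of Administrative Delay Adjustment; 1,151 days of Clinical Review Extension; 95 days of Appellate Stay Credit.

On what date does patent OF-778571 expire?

Earliest priority filing: 17 October 2004.
Base term: 17 October 2004 + 25 years → 17 October 2029.
Administrative Delay Adjustment: +579 days → 19 May 2031.
Clinical Review Extension: 1151 days claimed exceeds the 617-day cap, so +617 days → 25 January 2033.
Appellate Stay Credit: +95 days → 30 April 2033.

April 30, 2033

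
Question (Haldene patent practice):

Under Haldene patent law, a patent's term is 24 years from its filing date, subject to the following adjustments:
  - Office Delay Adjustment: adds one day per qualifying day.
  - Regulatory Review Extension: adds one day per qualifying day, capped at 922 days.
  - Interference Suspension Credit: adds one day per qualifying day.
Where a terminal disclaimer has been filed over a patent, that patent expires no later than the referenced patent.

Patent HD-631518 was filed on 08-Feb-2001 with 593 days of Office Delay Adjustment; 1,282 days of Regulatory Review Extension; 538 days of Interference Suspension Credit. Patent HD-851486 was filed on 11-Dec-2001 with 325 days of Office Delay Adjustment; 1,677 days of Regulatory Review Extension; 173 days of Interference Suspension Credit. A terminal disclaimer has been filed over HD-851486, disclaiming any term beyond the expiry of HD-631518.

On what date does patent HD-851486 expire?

Natural term of HD-851486:
  Base: filing + 24 years → 11 December 2025.
  Office Delay Adjustment: +325 days → 1 November 2026.
  Regulatory Review Extension: 1677 days claimed exceeds the 922-day cap, so +922 days → 11 May 2029.
  Interference Suspension Credit: +173 days → 31 October 2029.
Expiry of referenced patent HD-631518:
  Base: filing + 24 years → 8 February 2025.
  Office Delay Adjustment: +593 days → 24 September 2026.
  Regulatory Review Extension: 1282 days claimed exceeds the 922-day cap, so +922 days → 3 April 2029.
  Interference Suspension Credit: +538 days → 23 September 2030.
Terminal disclaimer: HD-851486 expires on the earlier of 31 October 2029 and 23 September 2030.

2029-10-31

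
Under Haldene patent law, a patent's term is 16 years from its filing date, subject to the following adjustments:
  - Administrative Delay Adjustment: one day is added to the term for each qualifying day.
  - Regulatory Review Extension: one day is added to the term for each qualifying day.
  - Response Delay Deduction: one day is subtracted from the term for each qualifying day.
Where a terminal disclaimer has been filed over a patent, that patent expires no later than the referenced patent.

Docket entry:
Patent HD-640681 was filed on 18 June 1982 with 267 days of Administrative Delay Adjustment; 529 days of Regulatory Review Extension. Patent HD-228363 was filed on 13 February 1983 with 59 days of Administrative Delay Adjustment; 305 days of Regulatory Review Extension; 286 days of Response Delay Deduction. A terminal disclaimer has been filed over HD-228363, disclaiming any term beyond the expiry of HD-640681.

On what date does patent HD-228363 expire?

Natural term of HD-228363:
  Base: filing + 16 years → 13 February 1999.
  Administrative Delay Adjustment: +59 days → 13 April 1999.
  Regulatory Review Extension: +305 days → 12 February 2000.
  Response Delay Deduction: −286 days → 2 May 1999.
Expiry of referenced patent HD-640681:
  Base: filing + 16 years → 18 June 1998.
  Administrative Delay Adjustment: +267 days → 12 March 1999.
  Regulatory Review Extension: +529 days → 22 August 2000.
Terminal disclaimer: HD-228363 expires on the earlier of 2 May 1999 and 22 August 2000.

May 2, 1999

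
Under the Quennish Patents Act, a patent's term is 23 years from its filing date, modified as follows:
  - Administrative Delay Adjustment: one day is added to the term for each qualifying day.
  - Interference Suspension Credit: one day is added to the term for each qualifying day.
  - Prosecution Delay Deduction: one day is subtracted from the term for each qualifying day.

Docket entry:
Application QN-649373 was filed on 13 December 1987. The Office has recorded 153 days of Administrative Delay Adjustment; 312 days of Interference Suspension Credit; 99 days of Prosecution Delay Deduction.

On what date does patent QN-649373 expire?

2011-12-14

Base term: filing date + 23 years → 13 December 2010.
Administrative Delay Adjustment: +153 days → 15 May 2011.
Interference Suspension Credit: +312 days → 22 March 2012.
Prosecution Delay Deduction: −99 days → 14 December 2011.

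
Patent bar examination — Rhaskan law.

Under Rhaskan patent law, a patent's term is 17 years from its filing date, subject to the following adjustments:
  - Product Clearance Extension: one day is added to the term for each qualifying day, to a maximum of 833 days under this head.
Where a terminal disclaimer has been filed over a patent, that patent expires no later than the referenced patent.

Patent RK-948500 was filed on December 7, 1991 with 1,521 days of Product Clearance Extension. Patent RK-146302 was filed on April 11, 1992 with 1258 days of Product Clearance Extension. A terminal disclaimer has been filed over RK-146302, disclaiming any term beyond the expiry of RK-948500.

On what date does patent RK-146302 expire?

March 20, 2011

Natural term of RK-146302:
  Base: filing + 17 years → 11 April 2009.
  Product Clearance Extension: 1258 days claimed exceeds the 833-day cap, so +833 days → 23 July 2011.
Expiry of referenced patent RK-948500:
  Base: filing + 17 years → 7 December 2008.
  Product Clearance Extension: 1521 days claimed exceeds the 833-day cap, so +833 days → 20 March 2011.
Terminal disclaimer: RK-146302 expires on the earlier of 23 July 2011 and 20 March 2011.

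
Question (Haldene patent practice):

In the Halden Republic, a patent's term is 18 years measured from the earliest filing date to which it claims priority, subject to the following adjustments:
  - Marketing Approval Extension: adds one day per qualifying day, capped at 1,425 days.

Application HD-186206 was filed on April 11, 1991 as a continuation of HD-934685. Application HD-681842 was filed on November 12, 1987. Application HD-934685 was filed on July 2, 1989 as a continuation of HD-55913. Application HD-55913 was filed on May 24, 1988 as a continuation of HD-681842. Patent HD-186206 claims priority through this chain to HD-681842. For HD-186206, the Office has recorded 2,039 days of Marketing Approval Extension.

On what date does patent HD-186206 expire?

2009-10-07

Earliest priority filing: 12 November 1987.
Base term: 12 November 1987 + 18 years → 12 November 2005.
Marketing Approval Extension: 2039 days claimed exceeds the 1425-day cap, so +1425 days → 7 October 2009.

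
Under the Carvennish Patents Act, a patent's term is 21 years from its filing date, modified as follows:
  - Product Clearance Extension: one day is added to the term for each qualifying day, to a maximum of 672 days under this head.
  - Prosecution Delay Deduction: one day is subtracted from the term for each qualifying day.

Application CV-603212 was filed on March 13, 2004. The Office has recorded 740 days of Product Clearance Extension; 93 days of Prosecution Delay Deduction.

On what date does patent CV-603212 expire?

Base term: filing date + 21 years → 13 March 2025.
Product Clearance Extension: 740 days claimed exceeds the 672-day cap, so +672 days → 14 January 2027.
Prosecution Delay Deduction: −93 days → 13 October 2026.

October 13, 2026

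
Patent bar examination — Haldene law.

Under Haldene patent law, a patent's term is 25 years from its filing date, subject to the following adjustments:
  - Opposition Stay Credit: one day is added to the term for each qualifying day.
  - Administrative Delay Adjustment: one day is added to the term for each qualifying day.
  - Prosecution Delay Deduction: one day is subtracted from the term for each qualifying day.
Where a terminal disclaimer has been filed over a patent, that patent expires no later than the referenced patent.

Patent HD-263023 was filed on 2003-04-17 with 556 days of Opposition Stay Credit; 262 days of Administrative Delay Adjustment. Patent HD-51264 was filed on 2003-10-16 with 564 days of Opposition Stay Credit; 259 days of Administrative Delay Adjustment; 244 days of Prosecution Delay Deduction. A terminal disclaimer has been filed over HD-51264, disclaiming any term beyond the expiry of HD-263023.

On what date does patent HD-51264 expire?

May 18, 2030

Natural term of HD-51264:
  Base: filing + 25 years → 16 October 2028.
  Opposition Stay Credit: +564 days → 3 May 2030.
  Administrative Delay Adjustment: +259 days → 17 January 2031.
  Prosecution Delay Deduction: −244 days → 18 May 2030.
Expiry of referenced patent HD-263023:
  Base: filing + 25 years → 17 April 2028.
  Opposition Stay Credit: +556 days → 25 October 2029.
  Administrative Delay Adjustment: +262 days → 14 July 2030.
Terminal disclaimer: HD-51264 expires on the earlier of 18 May 2030 and 14 July 2030.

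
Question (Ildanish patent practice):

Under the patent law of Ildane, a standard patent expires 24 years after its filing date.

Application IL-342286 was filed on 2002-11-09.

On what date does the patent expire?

Filing date + 24 years → 9 November 2026.

November 9, 2026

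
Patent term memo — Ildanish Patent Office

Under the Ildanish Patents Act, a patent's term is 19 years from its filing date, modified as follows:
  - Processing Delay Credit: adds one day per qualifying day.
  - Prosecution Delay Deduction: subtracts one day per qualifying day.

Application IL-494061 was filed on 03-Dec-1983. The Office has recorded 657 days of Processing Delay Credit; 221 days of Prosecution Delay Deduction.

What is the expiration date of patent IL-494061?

2004-02-12

Base term: filing date + 19 years → 3 December 2002.
Processing Delay Credit: +657 days → 20 September 2004.
Prosecution Delay Deduction: −221 days → 12 February 2004.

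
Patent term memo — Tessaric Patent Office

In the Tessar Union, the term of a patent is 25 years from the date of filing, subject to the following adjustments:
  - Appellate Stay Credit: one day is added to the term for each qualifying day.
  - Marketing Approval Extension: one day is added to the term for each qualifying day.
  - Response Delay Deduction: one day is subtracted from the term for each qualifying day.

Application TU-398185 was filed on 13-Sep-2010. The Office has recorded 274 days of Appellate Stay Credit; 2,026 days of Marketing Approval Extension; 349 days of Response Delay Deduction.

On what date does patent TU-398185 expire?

January 15, 2041

Base term: filing date + 25 years → 13 September 2035.
Appellate Stay Credit: +274 days → 13 June 2036.
Marketing Approval Extension: +2026 days → 30 December 2041.
Response Delay Deduction: −349 days → 15 January 2041.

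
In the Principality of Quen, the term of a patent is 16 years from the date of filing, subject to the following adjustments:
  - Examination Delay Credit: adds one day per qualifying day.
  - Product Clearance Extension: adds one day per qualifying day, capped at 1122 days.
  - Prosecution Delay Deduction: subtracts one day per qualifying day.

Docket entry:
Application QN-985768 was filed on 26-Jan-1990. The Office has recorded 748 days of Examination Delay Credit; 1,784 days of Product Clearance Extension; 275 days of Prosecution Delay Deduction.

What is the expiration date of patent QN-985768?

Base term: filing date + 16 years → 26 January 2006.
Examination Delay Credit: +748 days → 13 February 2008.
Product Clearance Extension: 1784 days claimed exceeds the 1122-day cap, so +1122 days → 11 March 2011.
Prosecution Delay Deduction: −275 days → 9 June 2010.

2010-06-09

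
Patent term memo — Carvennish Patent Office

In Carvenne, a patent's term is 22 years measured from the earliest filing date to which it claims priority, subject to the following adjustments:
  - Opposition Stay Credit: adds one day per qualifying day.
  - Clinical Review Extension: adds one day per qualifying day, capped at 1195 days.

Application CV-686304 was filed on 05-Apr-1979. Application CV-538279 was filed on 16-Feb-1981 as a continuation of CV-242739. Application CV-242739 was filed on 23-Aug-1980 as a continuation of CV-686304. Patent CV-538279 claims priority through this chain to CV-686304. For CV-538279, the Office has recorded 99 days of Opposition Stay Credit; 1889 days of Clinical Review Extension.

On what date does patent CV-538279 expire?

Earliest priority filing: 5 April 1979.
Base term: 5 April 1979 + 22 years → 5 April 2001.
Opposition Stay Credit: +99 days → 13 July 2001.
Clinical Review Extension: 1889 days claimed exceeds the 1195-day cap, so +1195 days → 20 October 2004.

2004-10-20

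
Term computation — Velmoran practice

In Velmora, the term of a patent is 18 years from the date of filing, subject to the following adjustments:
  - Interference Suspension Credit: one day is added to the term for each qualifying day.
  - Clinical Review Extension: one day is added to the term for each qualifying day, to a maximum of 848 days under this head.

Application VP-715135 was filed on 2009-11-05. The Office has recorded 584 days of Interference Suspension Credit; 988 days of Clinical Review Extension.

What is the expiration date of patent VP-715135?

2031-10-07

Base term: filing date + 18 years → 5 November 2027.
Interference Suspension Credit: +584 days → 11 June 2029.
Clinical Review Extension: 988 days claimed exceeds the 848-day cap, so +848 days → 7 October 2031.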